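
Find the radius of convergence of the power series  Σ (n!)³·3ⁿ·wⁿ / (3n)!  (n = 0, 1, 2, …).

Ratio test: |a_{n+1}/a_n| = (n+1)³/[(3n+1)·(3n+2)·(3n+3)] · 3 → 1/9 as n → ∞.
Hence the series converges for |w| < 1/(1/9) = 9, so the radius of convergence is 9.

R = 9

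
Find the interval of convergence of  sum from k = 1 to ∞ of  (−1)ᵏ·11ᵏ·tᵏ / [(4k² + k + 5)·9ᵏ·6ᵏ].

[-54/11, 54/11]

Apply the ratio test: |a_{k+1}| / |a_k| = [(4k² + k + 5)/(4(k+1)² + (k+1) + 5)] · 11/(9·6), which tends to 11/54 as k → ∞.
Convergence for |t| · 11/54 < 1, i.e. |t| < 54/11. So R = 54/11.
Check t = 54/11: absolute convergence follows by limit comparison with Σ 1/k².
Check t = -54/11: the terms are on the order of 1/k², so the series converges absolutely by comparison with the p-series (p = 2 > 1).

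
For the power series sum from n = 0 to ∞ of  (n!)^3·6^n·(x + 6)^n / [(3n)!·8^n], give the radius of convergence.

Ratio test: |a_{n+1}/a_n| = (n+1)³/[(3n+1)·(3n+2)·(3n+3)] · 6/8 → 1/36 as n → ∞.
The series converges when 1/36 · |x + 6| < 1, giving R = 36.

R = 36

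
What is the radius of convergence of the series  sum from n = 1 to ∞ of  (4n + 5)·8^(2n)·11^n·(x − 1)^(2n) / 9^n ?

The ratio of consecutive coefficients is [(4(n+1) + 5)/(4n + 5)] · 64·11/9 → 704/9.
Writing y = (x − 1)², the series in y has radius 9/704, so |x − 1| < √(9/704) and R = 3√11/88.

R = 3√11/88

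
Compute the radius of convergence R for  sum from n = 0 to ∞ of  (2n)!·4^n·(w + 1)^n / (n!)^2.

Apply the ratio test: |a_{n+1}| / |a_n| = (2n+1)·(2n+2)/(n+1)² · 4, which tends to 16 as n → ∞.
The series converges when 16 · |w + 1| < 1, giving R = 1/16.

R = 1/16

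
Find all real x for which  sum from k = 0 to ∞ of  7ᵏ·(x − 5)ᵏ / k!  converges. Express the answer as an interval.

Ratio test: |a_{k+1}/a_k| = 7 · 1/(k+1) → 0 as k → ∞.
The ratio tends to 0 regardless of x, hence R = ∞.

(−∞, ∞)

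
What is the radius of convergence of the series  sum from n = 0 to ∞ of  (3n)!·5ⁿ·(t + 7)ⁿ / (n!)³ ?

R = 1/135

By the ratio test, |a_{n+1}/a_n| = (3n+1)·(3n+2)·(3n+3)/(n+1)³ · 5 → 135.
The series converges when 135 · |t + 7| < 1, giving R = 1/135.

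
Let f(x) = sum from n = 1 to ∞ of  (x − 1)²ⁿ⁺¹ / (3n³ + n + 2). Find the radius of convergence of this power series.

R = 1

Ratio test: |a_{n+1}/a_n| = (3n³ + n + 2)/(3(n+1)³ + (n+1) + 2) → 1 as n → ∞.
Successive powers of (x − 1) differ by 2, so the series converges when |x − 1|² · 1 < 1, i.e. |x − 1| < √(1) = 1. So R = 1.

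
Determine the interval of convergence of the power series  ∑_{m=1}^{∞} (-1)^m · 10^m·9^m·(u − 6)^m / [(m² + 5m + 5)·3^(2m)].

[59/10, 61/10]

Apply the ratio test: |a_{m+1}| / |a_m| = [(m² + 5m + 5)/((m+1)² + 5(m+1) + 5)] · 10·9/9, which tends to 10 as m → ∞.
Thus R = 1/(10) = 1/10.
At u = 61/10: the terms are on the order of 1/m², so the series converges absolutely by comparison with the p-series (p = 2 > 1).
Check u = 59/10: absolute convergence follows by limit comparison with Σ 1/m².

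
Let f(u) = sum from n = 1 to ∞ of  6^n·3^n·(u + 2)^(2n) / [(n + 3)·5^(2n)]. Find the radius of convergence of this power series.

R = 5√2/6

Ratio test: |a_{n+1}/a_n| = [(n + 3)/((n+1) + 3)] · 6·3/25 → 18/25 as n → ∞.
Writing y = (u + 2)², the series in y has radius 25/18, so |u + 2| < √(25/18) and R = 5√2/6.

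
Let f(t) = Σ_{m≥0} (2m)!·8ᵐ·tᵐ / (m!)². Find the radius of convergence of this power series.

By the ratio test, |a_{m+1}/a_m| = (2m+1)·(2m+2)/(m+1)² · 8 → 32.
Convergence for |t| · 32 < 1, i.e. |t| < 1/32. So R = 1/32.

R = 1/32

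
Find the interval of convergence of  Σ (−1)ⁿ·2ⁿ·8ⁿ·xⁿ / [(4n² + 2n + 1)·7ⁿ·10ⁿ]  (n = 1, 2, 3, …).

[-35/8, 35/8]

Ratio test: |a_{n+1}/a_n| = [(4n² + 2n + 1)/(4(n+1)² + 2(n+1) + 1)] · 2·8/(7·10) → 8/35 as n → ∞.
Convergence for |x| · 8/35 < 1, i.e. |x| < 35/8. So R = 35/8.
When x = 35/8, the series is dominated by a constant times Σ 1/n², which converges (p = 2 > 1).
When x = -35/8, the terms are on the order of 1/n², so the series converges absolutely by comparison with the p-series (p = 2 > 1).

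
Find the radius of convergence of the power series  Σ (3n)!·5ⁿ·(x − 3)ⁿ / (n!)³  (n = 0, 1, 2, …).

R = 1/135

The ratio of consecutive coefficients is (3n+1)·(3n+2)·(3n+3)/(n+1)³ · 5 → 135.
Thus R = 1/(135) = 1/135.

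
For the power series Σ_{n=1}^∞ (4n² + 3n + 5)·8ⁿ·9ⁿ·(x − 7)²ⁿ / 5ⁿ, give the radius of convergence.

R = √10/12

By the ratio test, |a_{n+1}/a_n| = [(4(n+1)² + 3(n+1) + 5)/(4n² + 3n + 5)] · 8·9/5 → 72/5.
Successive powers of (x − 7) differ by 2, so the series converges when |x − 7|² · 72/5 < 1, i.e. |x − 7| < √(5/72). So R = √10/12.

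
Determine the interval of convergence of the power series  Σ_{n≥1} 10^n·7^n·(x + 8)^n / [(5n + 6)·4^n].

[-282/35, -278/35)

By the ratio test, |a_{n+1}/a_n| = [(5n + 6)/(5(n+1) + 6)] · 10·7/4 → 35/2.
Hence the series converges for |x + 8| < 1/(35/2) = 2/35, so the radius of convergence is 2/35.
When x = -278/35, comparison with the harmonic series Σ 1/n shows the series diverges.
Check x = -282/35: the terms alternate in sign and decrease monotonically to 0 in absolute value (size ~ c/n), so the alternating series test gives convergence.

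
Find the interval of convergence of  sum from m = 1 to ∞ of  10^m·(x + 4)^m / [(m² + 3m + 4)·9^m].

[-49/10, -31/10]

The ratio of consecutive coefficients is [(m² + 3m + 4)/((m+1)² + 3(m+1) + 4)] · 10/9 → 10/9.
Convergence for |x + 4| · 10/9 < 1, i.e. |x + 4| < 9/10. So R = 9/10.
Check x = -31/10: the series is dominated by a constant times Σ 1/m², which converges (p = 2 > 1).
Check x = -49/10: the terms are on the order of 1/m², so the series converges absolutely by comparison with the p-series (p = 2 > 1).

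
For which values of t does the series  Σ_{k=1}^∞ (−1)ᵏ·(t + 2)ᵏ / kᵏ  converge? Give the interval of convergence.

By the Cauchy root test, |a_k|^(1/k) = 1/k → 0.
Since the k-th root of |a_k| tends to 0, the series converges for all real t; R = ∞.

(−∞, ∞)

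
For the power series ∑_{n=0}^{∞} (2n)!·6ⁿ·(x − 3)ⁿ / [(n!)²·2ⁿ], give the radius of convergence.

R = 1/12

Ratio test: |a_{n+1}/a_n| = (2n+1)·(2n+2)/(n+1)² · 6/2 → 12 as n → ∞.
Convergence for |x − 3| · 12 < 1, i.e. |x − 3| < 1/12. So R = 1/12.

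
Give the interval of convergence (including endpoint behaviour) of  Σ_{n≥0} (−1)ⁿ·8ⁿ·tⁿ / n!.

Apply the ratio test: |a_{n+1}| / |a_n| = 8 · 1/(n+1), which tends to 0 as n → ∞.
The ratio tends to 0 regardless of t, hence R = ∞.

(−∞, ∞)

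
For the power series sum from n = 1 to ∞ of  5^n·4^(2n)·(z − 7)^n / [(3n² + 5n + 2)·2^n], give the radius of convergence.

By the ratio test, |a_{n+1}/a_n| = [(3n² + 5n + 2)/(3(n+1)² + 5(n+1) + 2)] · 5·16/2 → 40.
Hence the series converges for |z − 7| < 1/(40) = 1/40, so the radius of convergence is 1/40.

R = 1/40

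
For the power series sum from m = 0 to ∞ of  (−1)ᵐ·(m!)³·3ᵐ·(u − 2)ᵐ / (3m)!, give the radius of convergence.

R = 9

Apply the ratio test: |a_{m+1}| / |a_m| = (m+1)³/[(3m+1)·(3m+2)·(3m+3)] · 3, which tends to 1/9 as m → ∞.
Thus R = 1/(1/9) = 9.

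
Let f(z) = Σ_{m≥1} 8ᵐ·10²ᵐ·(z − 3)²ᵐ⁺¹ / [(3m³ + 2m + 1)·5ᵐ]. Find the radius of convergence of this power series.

R = √10/40

By the ratio test, |a_{m+1}/a_m| = [(3m³ + 2m + 1)/(3(m+1)³ + 2(m+1) + 1)] · 8·100/5 → 160.
Successive powers of (z − 3) differ by 2, so the series converges when |z − 3|² · 160 < 1, i.e. |z − 3| < √(1/160). So R = √10/40.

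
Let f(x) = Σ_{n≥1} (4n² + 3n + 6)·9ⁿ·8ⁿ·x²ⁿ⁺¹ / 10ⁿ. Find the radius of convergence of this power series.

R = √5/6

Ratio test: |a_{n+1}/a_n| = [(4(n+1)² + 3(n+1) + 6)/(4n² + 3n + 6)] · 9·8/10 → 36/5 as n → ∞.
Writing y = x², the series in y has radius 5/36, so |x| < √(5/36) and R = √5/6.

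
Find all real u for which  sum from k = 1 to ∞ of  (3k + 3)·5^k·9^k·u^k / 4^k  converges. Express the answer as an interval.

(-4/45, 4/45)

Ratio test: |a_{k+1}/a_k| = [(3(k+1) + 3)/(3k + 3)] · 5·9/4 → 45/4 as k → ∞.
Convergence for |u| · 45/4 < 1, i.e. |u| < 4/45. So R = 4/45.
When u = 4/45, the terms have absolute value of order k, which does not tend to 0, so the series diverges by the divergence test.
Check u = -4/45: the terms have absolute value of order k, which does not tend to 0, so the series diverges by the divergence test.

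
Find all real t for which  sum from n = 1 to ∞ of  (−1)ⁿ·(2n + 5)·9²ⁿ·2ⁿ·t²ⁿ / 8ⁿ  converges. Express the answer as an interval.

(-2/9, 2/9)

By the ratio test, |a_{n+1}/a_n| = [(2(n+1) + 5)/(2n + 5)] · 81·2/8 → 81/4.
Since the exponent of t increases by 2 each term, convergence requires |t|² < 4/81, hence R = 2/9.
Endpoint t = 2/9: the terms have absolute value of order n, which does not tend to 0, so the series diverges by the divergence test.
At t = -2/9: the terms have absolute value of order n, which does not tend to 0, so the series diverges by the divergence test.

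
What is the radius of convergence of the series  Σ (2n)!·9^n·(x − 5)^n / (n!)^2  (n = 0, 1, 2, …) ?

Apply the ratio test: |a_{n+1}| / |a_n| = (2n+1)·(2n+2)/(n+1)² · 9, which tends to 36 as n → ∞.
The series converges when 36 · |x − 5| < 1, giving R = 1/36.

R = 1/36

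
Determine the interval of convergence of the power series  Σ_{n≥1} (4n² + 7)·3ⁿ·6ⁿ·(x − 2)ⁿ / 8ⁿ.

Apply the ratio test: |a_{n+1}| / |a_n| = [(4(n+1)² + 7)/(4n² + 7)] · 3·6/8, which tends to 9/4 as n → ∞.
Hence the series converges for |x − 2| < 1/(9/4) = 4/9, so the radius of convergence is 4/9.
At x = 22/9: the n-th term does not approach 0; divergence by the term test.
At x = 14/9: the terms do not tend to 0, so the series diverges.

(14/9, 22/9)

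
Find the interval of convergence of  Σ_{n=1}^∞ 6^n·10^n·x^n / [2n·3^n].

[-1/20, 1/20)

The ratio of consecutive coefficients is [2n/2(n+1)] · 6·10/3 → 20.
The series converges when 20 · |x| < 1, giving R = 1/20.
Check x = 1/20: comparison with the harmonic series Σ 1/n shows the series diverges.
At x = -1/20: convergence follows from the alternating series test (terms decrease monotonically to 0).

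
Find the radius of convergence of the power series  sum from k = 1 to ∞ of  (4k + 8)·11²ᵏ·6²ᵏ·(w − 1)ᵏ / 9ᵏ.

R = 1/484

The ratio of consecutive coefficients is [(4(k+1) + 8)/(4k + 8)] · 121·36/9 → 484.
Thus R = 1/(484) = 1/484.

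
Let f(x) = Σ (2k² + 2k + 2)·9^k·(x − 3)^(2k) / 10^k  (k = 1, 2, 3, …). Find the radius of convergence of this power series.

By the ratio test, |a_{k+1}/a_k| = [(2(k+1)² + 2(k+1) + 2)/(2k² + 2k + 2)] · 9/10 → 9/10.
Successive powers of (x − 3) differ by 2, so the series converges when |x − 3|² · 9/10 < 1, i.e. |x − 3| < √(10/9). So R = √10/3.

R = √10/3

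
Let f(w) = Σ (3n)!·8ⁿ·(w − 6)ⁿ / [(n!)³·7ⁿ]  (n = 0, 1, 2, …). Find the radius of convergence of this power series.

The ratio of consecutive coefficients is (3n+1)·(3n+2)·(3n+3)/(n+1)³ · 8/7 → 216/7.
Hence the series converges for |w − 6| < 1/(216/7) = 7/216, so the radius of convergence is 7/216.

R = 7/216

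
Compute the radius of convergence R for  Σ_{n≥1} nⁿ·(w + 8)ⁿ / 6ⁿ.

R = 0

Root test: |a_n|^(1/n) = n/6 → ∞.
Since the n-th root of |a_n| is unbounded, the series converges only at w = -8; R = 0.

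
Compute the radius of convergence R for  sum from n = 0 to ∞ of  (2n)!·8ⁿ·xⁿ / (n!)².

The ratio of consecutive coefficients is (2n+1)·(2n+2)/(n+1)² · 8 → 32.
Convergence for |x| · 32 < 1, i.e. |x| < 1/32. So R = 1/32.

R = 1/32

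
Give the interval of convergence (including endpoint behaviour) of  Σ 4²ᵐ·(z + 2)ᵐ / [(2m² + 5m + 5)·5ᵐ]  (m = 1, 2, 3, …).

The ratio of consecutive coefficients is [(2m² + 5m + 5)/(2(m+1)² + 5(m+1) + 5)] · 16/5 → 16/5.
Hence the series converges for |z + 2| < 1/(16/5) = 5/16, so the radius of convergence is 5/16.
Endpoint z = -27/16: the series is dominated by a constant times Σ 1/m², which converges (p = 2 > 1).
When z = -37/16, the terms are on the order of 1/m², so the series converges absolutely by comparison with the p-series (p = 2 > 1).

[-37/16, -27/16]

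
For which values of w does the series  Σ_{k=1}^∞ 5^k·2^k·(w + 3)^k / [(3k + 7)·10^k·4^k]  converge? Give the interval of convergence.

[-7, 1)

The ratio of consecutive coefficients is [(3k + 7)/(3(k+1) + 7)] · 5·2/(10·4) → 1/4.
Thus R = 1/(1/4) = 4.
When w = 1, the terms are asymptotic to a nonzero constant times 1/k, so the series diverges by limit comparison with Σ 1/k.
At w = -7: an alternating series whose terms decrease to 0 in absolute value, so it converges by the Leibniz criterion.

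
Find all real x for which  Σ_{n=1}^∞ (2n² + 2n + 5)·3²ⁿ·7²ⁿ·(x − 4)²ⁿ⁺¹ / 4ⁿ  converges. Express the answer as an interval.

(82/21, 86/21)

The ratio of consecutive coefficients is [(2(n+1)² + 2(n+1) + 5)/(2n² + 2n + 5)] · 9·49/4 → 441/4.
Writing y = (x − 4)², the series in y has radius 4/441, so |x − 4| < √(4/441) = 2/21 and R = 2/21.
At x = 86/21: the n-th term does not approach 0; divergence by the term test.
At x = 82/21: the terms have absolute value of order n², which does not tend to 0, so the series diverges by the divergence test.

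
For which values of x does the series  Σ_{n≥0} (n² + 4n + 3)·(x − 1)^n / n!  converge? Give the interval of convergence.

(−∞, ∞)

The ratio of consecutive coefficients is ((n+1)² + 4(n+1) + 3)/(n² + 4n + 3) · 1/(n+1) → 0.
The ratio tends to 0 regardless of x, hence R = ∞.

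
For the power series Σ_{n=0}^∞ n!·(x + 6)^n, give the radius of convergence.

The ratio of consecutive coefficients is (n+1) → ∞.
The ratio grows without bound, so the series diverges whenever (x + 6) ≠ 0; it converges only at x = -6. R = 0.

R = 0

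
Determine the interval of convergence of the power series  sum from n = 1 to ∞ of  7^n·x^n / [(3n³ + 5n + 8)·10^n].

Apply the ratio test: |a_{n+1}| / |a_n| = [(3n³ + 5n + 8)/(3(n+1)³ + 5(n+1) + 8)] · 7/10, which tends to 7/10 as n → ∞.
Hence the series converges for |x| < 1/(7/10) = 10/7, so the radius of convergence is 10/7.
Check x = 10/7: the terms are on the order of 1/n³, so the series converges absolutely by comparison with the p-series (p = 3 > 1).
At x = -10/7: the series is dominated by a constant times Σ 1/n³, which converges (p = 3 > 1).

[-10/7, 10/7]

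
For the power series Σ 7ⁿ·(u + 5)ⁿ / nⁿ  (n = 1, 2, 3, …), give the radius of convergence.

Applying the root test, |a_n|^(1/n) = 7/n → 0.
The limit is 0 for every u, so R = ∞.

R = ∞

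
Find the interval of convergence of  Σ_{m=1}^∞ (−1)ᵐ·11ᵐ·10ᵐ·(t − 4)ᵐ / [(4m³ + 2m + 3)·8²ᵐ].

[188/55, 252/55]

Ratio test: |a_{m+1}/a_m| = [(4m³ + 2m + 3)/(4(m+1)³ + 2(m+1) + 3)] · 11·10/64 → 55/32 as m → ∞.
The series converges when 55/32 · |t − 4| < 1, giving R = 32/55.
At t = 252/55: the series is dominated by a constant times Σ 1/m³, which converges (p = 3 > 1).
When t = 188/55, absolute convergence follows by limit comparison with Σ 1/m³.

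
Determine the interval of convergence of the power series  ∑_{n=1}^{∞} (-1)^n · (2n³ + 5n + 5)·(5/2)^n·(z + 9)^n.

(-47/5, -43/5)

The ratio of consecutive coefficients is [(2(n+1)³ + 5(n+1) + 5)/(2n³ + 5n + 5)] · 5/2 → 5/2.
The series converges when 5/2 · |z + 9| < 1, giving R = 2/5.
Check z = -43/5: the terms have absolute value of order n³, which does not tend to 0, so the series diverges by the divergence test.
When z = -47/5, the terms do not tend to 0, so the series diverges.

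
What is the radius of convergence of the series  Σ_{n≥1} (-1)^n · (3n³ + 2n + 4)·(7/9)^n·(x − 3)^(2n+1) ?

R = 3√7/7

Ratio test: |a_{n+1}/a_n| = [(3(n+1)³ + 2(n+1) + 4)/(3n³ + 2n + 4)] · 7/9 → 7/9 as n → ∞.
Writing y = (x − 3)², the series in y has radius 9/7, so |x − 3| < √(9/7) and R = 3√7/7.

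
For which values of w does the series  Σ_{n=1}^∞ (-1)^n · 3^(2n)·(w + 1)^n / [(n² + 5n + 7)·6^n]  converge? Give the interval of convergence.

The ratio of consecutive coefficients is [(n² + 5n + 7)/((n+1)² + 5(n+1) + 7)] · 9/6 → 3/2.
Thus R = 1/(3/2) = 2/3.
Endpoint w = -1/3: absolute convergence follows by limit comparison with Σ 1/n².
Check w = -5/3: absolute convergence follows by limit comparison with Σ 1/n².

[-5/3, -1/3]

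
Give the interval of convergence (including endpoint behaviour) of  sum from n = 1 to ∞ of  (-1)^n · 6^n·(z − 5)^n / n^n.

(−∞, ∞)

By the Cauchy root test, |a_n|^(1/n) = 6/n → 0.
Since the n-th root of |a_n| tends to 0, the series converges for all real z; R = ∞.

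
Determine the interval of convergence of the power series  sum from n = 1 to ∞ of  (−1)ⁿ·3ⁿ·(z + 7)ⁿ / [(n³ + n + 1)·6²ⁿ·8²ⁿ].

[-775, 761]

Apply the ratio test: |a_{n+1}| / |a_n| = [(n³ + n + 1)/((n+1)³ + (n+1) + 1)] · 3/(36·64), which tends to 1/768 as n → ∞.
Hence the series converges for |z + 7| < 1/(1/768) = 768, so the radius of convergence is 768.
Check z = 761: the series is dominated by a constant times Σ 1/n³, which converges (p = 3 > 1).
Check z = -775: the series is dominated by a constant times Σ 1/n³, which converges (p = 3 > 1).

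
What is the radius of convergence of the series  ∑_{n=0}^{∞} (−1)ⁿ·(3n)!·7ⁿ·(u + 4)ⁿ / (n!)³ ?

R = 1/189

The ratio of consecutive coefficients is (3n+1)·(3n+2)·(3n+3)/(n+1)³ · 7 → 189.
Hence the series converges for |u + 4| < 1/(189) = 1/189, so the radius of convergence is 1/189.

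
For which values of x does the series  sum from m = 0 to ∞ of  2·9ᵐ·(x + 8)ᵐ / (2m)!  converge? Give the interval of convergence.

(−∞, ∞)

The ratio of consecutive coefficients is 2/2 · 9 · 1/[(2m+1)·(2m+2)] → 0.
Since the limit is 0 < 1 for every x, the series converges on all of ℝ and R = ∞.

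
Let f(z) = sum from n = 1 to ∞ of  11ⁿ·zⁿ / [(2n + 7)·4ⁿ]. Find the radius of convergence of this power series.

By the ratio test, |a_{n+1}/a_n| = [(2n + 7)/(2(n+1) + 7)] · 11/4 → 11/4.
Hence the series converges for |z| < 1/(11/4) = 4/11, so the radius of convergence is 4/11.

R = 4/11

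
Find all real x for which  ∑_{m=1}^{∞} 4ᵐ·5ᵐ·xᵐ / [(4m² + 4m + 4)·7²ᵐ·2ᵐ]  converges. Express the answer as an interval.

Ratio test: |a_{m+1}/a_m| = [(4m² + 4m + 4)/(4(m+1)² + 4(m+1) + 4)] · 4·5/(49·2) → 10/49 as m → ∞.
Convergence for |x| · 10/49 < 1, i.e. |x| < 49/10. So R = 49/10.
At x = 49/10: the terms are on the order of 1/m², so the series converges absolutely by comparison with the p-series (p = 2 > 1).
Check x = -49/10: the series is dominated by a constant times Σ 1/m², which converges (p = 2 > 1).

[-49/10, 49/10]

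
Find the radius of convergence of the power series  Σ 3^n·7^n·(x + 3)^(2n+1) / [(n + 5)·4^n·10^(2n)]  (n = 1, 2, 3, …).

By the ratio test, |a_{n+1}/a_n| = [(n + 5)/((n+1) + 5)] · 3·7/(4·100) → 21/400.
Writing y = (x + 3)², the series in y has radius 400/21, so |x + 3| < √(400/21) and R = 20√21/21.

R = 20√21/21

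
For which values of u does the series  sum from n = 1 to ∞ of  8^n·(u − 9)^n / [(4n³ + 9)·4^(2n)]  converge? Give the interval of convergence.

[7, 11]

Ratio test: |a_{n+1}/a_n| = [(4n³ + 9)/(4(n+1)³ + 9)] · 8/16 → 1/2 as n → ∞.
The series converges when 1/2 · |u − 9| < 1, giving R = 2.
Endpoint u = 11: absolute convergence follows by limit comparison with Σ 1/n³.
At u = 7: absolute convergence follows by limit comparison with Σ 1/n³.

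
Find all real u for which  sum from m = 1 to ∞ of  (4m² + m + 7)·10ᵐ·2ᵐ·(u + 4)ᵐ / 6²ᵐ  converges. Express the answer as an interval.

The ratio of consecutive coefficients is [(4(m+1)² + (m+1) + 7)/(4m² + m + 7)] · 10·2/36 → 5/9.
Convergence for |u + 4| · 5/9 < 1, i.e. |u + 4| < 9/5. So R = 9/5.
Check u = -11/5: the m-th term does not approach 0; divergence by the term test.
When u = -29/5, the terms have absolute value of order m², which does not tend to 0, so the series diverges by the divergence test.

(-29/5, -11/5)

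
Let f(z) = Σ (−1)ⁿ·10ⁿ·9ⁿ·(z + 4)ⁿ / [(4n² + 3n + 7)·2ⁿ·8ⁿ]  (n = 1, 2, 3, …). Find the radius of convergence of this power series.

R = 8/45

The ratio of consecutive coefficients is [(4n² + 3n + 7)/(4(n+1)² + 3(n+1) + 7)] · 10·9/(2·8) → 45/8.
Convergence for |z + 4| · 45/8 < 1, i.e. |z + 4| < 8/45. So R = 8/45.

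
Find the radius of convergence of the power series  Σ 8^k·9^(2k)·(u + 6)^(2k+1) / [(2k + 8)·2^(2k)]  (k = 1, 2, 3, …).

Ratio test: |a_{k+1}/a_k| = [(2k + 8)/(2(k+1) + 8)] · 8·81/4 → 162 as k → ∞.
Writing y = (u + 6)², the series in y has radius 1/162, so |u + 6| < √(1/162) and R = √2/18.

R = √2/18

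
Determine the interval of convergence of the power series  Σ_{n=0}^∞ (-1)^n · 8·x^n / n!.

By the ratio test, |a_{n+1}/a_n| = 8/8 · 1/(n+1) → 0.
The ratio tends to 0 regardless of x, hence R = ∞.

(−∞, ∞)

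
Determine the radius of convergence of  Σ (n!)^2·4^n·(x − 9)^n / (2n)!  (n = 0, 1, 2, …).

R = 1

Ratio test: |a_{n+1}/a_n| = (n+1)²/[(2n+1)·(2n+2)] · 4 → 1 as n → ∞.
Hence R = 1.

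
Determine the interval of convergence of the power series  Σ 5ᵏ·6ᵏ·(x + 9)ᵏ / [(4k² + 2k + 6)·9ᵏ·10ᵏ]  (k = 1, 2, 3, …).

By the ratio test, |a_{k+1}/a_k| = [(4k² + 2k + 6)/(4(k+1)² + 2(k+1) + 6)] · 5·6/(9·10) → 1/3.
The series converges when 1/3 · |x + 9| < 1, giving R = 3.
At x = -6: the series is dominated by a constant times Σ 1/k², which converges (p = 2 > 1).
Endpoint x = -12: the terms are on the order of 1/k², so the series converges absolutely by comparison with the p-series (p = 2 > 1).

[-12, -6]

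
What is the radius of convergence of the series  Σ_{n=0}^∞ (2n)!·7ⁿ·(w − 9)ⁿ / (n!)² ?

By the ratio test, |a_{n+1}/a_n| = (2n+1)·(2n+2)/(n+1)² · 7 → 28.
The series converges when 28 · |w − 9| < 1, giving R = 1/28.

R = 1/28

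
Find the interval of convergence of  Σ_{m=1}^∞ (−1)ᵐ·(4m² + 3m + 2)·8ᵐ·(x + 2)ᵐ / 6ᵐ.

Apply the ratio test: |a_{m+1}| / |a_m| = [(4(m+1)² + 3(m+1) + 2)/(4m² + 3m + 2)] · 8/6, which tends to 4/3 as m → ∞.
Convergence for |x + 2| · 4/3 < 1, i.e. |x + 2| < 3/4. So R = 3/4.
When x = -5/4, the m-th term does not approach 0; divergence by the term test.
When x = -11/4, the terms do not tend to 0, so the series diverges.

(-11/4, -5/4)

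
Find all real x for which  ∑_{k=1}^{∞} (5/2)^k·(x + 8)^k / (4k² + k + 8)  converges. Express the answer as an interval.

The ratio of consecutive coefficients is [(4k² + k + 8)/(4(k+1)² + (k+1) + 8)] · 5/2 → 5/2.
Thus R = 1/(5/2) = 2/5.
At x = -38/5: absolute convergence follows by limit comparison with Σ 1/k².
Endpoint x = -42/5: the series is dominated by a constant times Σ 1/k², which converges (p = 2 > 1).

[-42/5, -38/5]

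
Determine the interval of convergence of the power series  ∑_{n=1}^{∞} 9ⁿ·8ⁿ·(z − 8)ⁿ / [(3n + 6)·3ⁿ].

The ratio of consecutive coefficients is [(3n + 6)/(3(n+1) + 6)] · 9·8/3 → 24.
Hence the series converges for |z − 8| < 1/(24) = 1/24, so the radius of convergence is 1/24.
At z = 193/24: the terms behave like c/n; limit comparison with the harmonic series gives divergence.
At z = 191/24: the terms alternate in sign and decrease monotonically to 0 in absolute value (size ~ c/n), so the alternating series test gives convergence.

[191/24, 193/24)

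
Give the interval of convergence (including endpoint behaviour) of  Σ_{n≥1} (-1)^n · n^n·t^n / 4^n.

By the Cauchy root test, |a_n|^(1/n) = n/4 → ∞.
Since the n-th root of |a_n| is unbounded, the series converges only at t = 0; R = 0.

{0}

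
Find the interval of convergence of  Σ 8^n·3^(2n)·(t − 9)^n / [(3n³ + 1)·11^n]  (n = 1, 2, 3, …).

The ratio of consecutive coefficients is [(3n³ + 1)/(3(n+1)³ + 1)] · 8·9/11 → 72/11.
The series converges when 72/11 · |t − 9| < 1, giving R = 11/72.
Check t = 659/72: the series is dominated by a constant times Σ 1/n³, which converges (p = 3 > 1).
At t = 637/72: the series is dominated by a constant times Σ 1/n³, which converges (p = 3 > 1).

[637/72, 659/72]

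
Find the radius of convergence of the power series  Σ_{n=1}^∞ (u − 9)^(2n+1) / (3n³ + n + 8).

R = 1

The ratio of consecutive coefficients is (3n³ + n + 8)/(3(n+1)³ + (n+1) + 8) → 1.
Writing y = (u − 9)², the series in y has radius 1, so |u − 9| < √(1) = 1 and R = 1.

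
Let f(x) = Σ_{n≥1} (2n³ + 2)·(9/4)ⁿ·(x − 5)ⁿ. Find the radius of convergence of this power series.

R = 4/9

By the ratio test, |a_{n+1}/a_n| = [(2(n+1)³ + 2)/(2n³ + 2)] · 9/4 → 9/4.
Thus R = 1/(9/4) = 4/9.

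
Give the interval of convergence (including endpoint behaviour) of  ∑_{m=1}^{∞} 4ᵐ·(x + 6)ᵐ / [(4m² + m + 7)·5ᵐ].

[-29/4, -19/4]

By the ratio test, |a_{m+1}/a_m| = [(4m² + m + 7)/(4(m+1)² + (m+1) + 7)] · 4/5 → 4/5.
Hence the series converges for |x + 6| < 1/(4/5) = 5/4, so the radius of convergence is 5/4.
Check x = -19/4: the terms are on the order of 1/m², so the series converges absolutely by comparison with the p-series (p = 2 > 1).
When x = -29/4, absolute convergence follows by limit comparison with Σ 1/m².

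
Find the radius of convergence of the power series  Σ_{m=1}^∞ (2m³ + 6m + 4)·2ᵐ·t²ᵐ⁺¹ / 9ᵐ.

R = 3√2/2

Ratio test: |a_{m+1}/a_m| = [(2(m+1)³ + 6(m+1) + 4)/(2m³ + 6m + 4)] · 2/9 → 2/9 as m → ∞.
Writing y = t², the series in y has radius 9/2, so |t| < √(9/2) and R = 3√2/2.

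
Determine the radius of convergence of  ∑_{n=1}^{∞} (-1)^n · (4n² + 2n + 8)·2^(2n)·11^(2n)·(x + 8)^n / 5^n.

R = 5/484

Ratio test: |a_{n+1}/a_n| = [(4(n+1)² + 2(n+1) + 8)/(4n² + 2n + 8)] · 4·121/5 → 484/5 as n → ∞.
The series converges when 484/5 · |x + 8| < 1, giving R = 5/484.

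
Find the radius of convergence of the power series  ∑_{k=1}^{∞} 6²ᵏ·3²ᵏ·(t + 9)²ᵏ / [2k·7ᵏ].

R = √7/18

Ratio test: |a_{k+1}/a_k| = [2k/2(k+1)] · 36·9/7 → 324/7 as k → ∞.
Writing y = (t + 9)², the series in y has radius 7/324, so |t + 9| < √(7/324) and R = √7/18.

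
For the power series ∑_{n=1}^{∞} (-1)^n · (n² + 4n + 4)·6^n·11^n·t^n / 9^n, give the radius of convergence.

R = 3/22

Ratio test: |a_{n+1}/a_n| = [((n+1)² + 4(n+1) + 4)/(n² + 4n + 4)] · 6·11/9 → 22/3 as n → ∞.
The series converges when 22/3 · |t| < 1, giving R = 3/22.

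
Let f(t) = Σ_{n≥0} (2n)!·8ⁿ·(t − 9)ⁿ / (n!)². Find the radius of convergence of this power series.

By the ratio test, |a_{n+1}/a_n| = (2n+1)·(2n+2)/(n+1)² · 8 → 32.
Thus R = 1/(32) = 1/32.

R = 1/32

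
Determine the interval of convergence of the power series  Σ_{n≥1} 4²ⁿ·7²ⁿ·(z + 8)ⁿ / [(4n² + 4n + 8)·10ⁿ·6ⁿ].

[-1583/196, -1553/196]

By the ratio test, |a_{n+1}/a_n| = [(4n² + 4n + 8)/(4(n+1)² + 4(n+1) + 8)] · 16·49/(10·6) → 196/15.
Hence the series converges for |z + 8| < 1/(196/15) = 15/196, so the radius of convergence is 15/196.
At z = -1553/196: the terms are on the order of 1/n², so the series converges absolutely by comparison with the p-series (p = 2 > 1).
At z = -1583/196: absolute convergence follows by limit comparison with Σ 1/n².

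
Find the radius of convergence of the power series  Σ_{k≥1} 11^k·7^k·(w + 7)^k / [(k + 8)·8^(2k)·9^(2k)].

R = 5184/77

The ratio of consecutive coefficients is [(k + 8)/((k+1) + 8)] · 11·7/(64·81) → 77/5184.
Convergence for |w + 7| · 77/5184 < 1, i.e. |w + 7| < 5184/77. So R = 5184/77.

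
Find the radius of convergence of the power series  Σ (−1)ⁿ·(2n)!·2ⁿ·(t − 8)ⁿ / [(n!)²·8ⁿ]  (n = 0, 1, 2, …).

R = 1

Ratio test: |a_{n+1}/a_n| = (2n+1)·(2n+2)/(n+1)² · 2/8 → 1 as n → ∞.
Hence R = 1.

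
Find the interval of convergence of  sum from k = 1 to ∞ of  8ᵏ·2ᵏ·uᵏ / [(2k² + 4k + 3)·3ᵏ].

[-3/16, 3/16]

By the ratio test, |a_{k+1}/a_k| = [(2k² + 4k + 3)/(2(k+1)² + 4(k+1) + 3)] · 8·2/3 → 16/3.
The series converges when 16/3 · |u| < 1, giving R = 3/16.
At u = 3/16: the terms are on the order of 1/k², so the series converges absolutely by comparison with the p-series (p = 2 > 1).
Check u = -3/16: the series is dominated by a constant times Σ 1/k², which converges (p = 2 > 1).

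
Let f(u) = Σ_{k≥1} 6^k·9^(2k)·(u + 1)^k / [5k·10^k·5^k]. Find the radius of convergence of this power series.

Ratio test: |a_{k+1}/a_k| = [5k/5(k+1)] · 6·81/(10·5) → 243/25 as k → ∞.
The series converges when 243/25 · |u + 1| < 1, giving R = 25/243.

R = 25/243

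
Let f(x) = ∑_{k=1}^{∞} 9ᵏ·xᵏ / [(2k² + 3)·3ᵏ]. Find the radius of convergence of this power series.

The ratio of consecutive coefficients is [(2k² + 3)/(2(k+1)² + 3)] · 9/3 → 3.
Thus R = 1/(3) = 1/3.

R = 1/3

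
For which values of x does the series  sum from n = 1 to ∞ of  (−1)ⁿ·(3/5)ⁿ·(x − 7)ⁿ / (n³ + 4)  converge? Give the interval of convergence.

[16/3, 26/3]

By the ratio test, |a_{n+1}/a_n| = [(n³ + 4)/((n+1)³ + 4)] · 3/5 → 3/5.
The series converges when 3/5 · |x − 7| < 1, giving R = 5/3.
Check x = 26/3: absolute convergence follows by limit comparison with Σ 1/n³.
At x = 16/3: the series is dominated by a constant times Σ 1/n³, which converges (p = 3 > 1).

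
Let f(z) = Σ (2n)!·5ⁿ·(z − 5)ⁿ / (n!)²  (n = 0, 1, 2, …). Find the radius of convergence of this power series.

R = 1/20

The ratio of consecutive coefficients is (2n+1)·(2n+2)/(n+1)² · 5 → 20.
The series converges when 20 · |z − 5| < 1, giving R = 1/20.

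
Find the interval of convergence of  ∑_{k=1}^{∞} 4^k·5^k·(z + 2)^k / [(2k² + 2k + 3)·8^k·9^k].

[-28/5, 8/5]

The ratio of consecutive coefficients is [(2k² + 2k + 3)/(2(k+1)² + 2(k+1) + 3)] · 4·5/(8·9) → 5/18.
Thus R = 1/(5/18) = 18/5.
At z = 8/5: the terms are on the order of 1/k², so the series converges absolutely by comparison with the p-series (p = 2 > 1).
Endpoint z = -28/5: the terms are on the order of 1/k², so the series converges absolutely by comparison with the p-series (p = 2 > 1).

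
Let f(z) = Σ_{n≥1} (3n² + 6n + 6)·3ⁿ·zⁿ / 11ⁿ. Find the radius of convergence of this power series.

The ratio of consecutive coefficients is [(3(n+1)² + 6(n+1) + 6)/(3n² + 6n + 6)] · 3/11 → 3/11.
The series converges when 3/11 · |z| < 1, giving R = 11/3.

R = 11/3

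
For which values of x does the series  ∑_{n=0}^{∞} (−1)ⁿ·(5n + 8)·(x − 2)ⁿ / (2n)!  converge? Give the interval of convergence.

By the ratio test, |a_{n+1}/a_n| = (5(n+1) + 8)/(5n + 8) · 1/[(2n+1)·(2n+2)] → 0.
The ratio tends to 0 regardless of x, hence R = ∞.

(−∞, ∞)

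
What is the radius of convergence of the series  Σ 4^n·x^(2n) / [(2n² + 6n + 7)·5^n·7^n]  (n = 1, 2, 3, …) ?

Ratio test: |a_{n+1}/a_n| = [(2n² + 6n + 7)/(2(n+1)² + 6(n+1) + 7)] · 4/(5·7) → 4/35 as n → ∞.
Since the exponent of x increases by 2 each term, convergence requires |x|² < 35/4, hence R = √35/2.

R = √35/2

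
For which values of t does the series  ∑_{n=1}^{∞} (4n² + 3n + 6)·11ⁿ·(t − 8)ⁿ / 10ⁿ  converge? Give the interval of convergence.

(78/11, 98/11)

Apply the ratio test: |a_{n+1}| / |a_n| = [(4(n+1)² + 3(n+1) + 6)/(4n² + 3n + 6)] · 11/10, which tends to 11/10 as n → ∞.
Hence the series converges for |t − 8| < 1/(11/10) = 10/11, so the radius of convergence is 10/11.
When t = 98/11, the n-th term does not approach 0; divergence by the term test.
At t = 78/11: the terms have absolute value of order n², which does not tend to 0, so the series diverges by the divergence test.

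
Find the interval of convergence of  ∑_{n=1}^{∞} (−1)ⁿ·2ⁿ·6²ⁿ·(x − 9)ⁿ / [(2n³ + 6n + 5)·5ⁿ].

[643/72, 653/72]

Apply the ratio test: |a_{n+1}| / |a_n| = [(2n³ + 6n + 5)/(2(n+1)³ + 6(n+1) + 5)] · 2·36/5, which tends to 72/5 as n → ∞.
Hence the series converges for |x − 9| < 1/(72/5) = 5/72, so the radius of convergence is 5/72.
At x = 653/72: the series is dominated by a constant times Σ 1/n³, which converges (p = 3 > 1).
Endpoint x = 643/72: the terms are on the order of 1/n³, so the series converges absolutely by comparison with the p-series (p = 3 > 1).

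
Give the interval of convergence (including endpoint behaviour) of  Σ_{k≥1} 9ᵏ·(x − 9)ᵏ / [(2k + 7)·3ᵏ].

[26/3, 28/3)

By the ratio test, |a_{k+1}/a_k| = [(2k + 7)/(2(k+1) + 7)] · 9/3 → 3.
Hence the series converges for |x − 9| < 1/(3) = 1/3, so the radius of convergence is 1/3.
When x = 28/3, comparison with the harmonic series Σ 1/k shows the series diverges.
When x = 26/3, the terms alternate in sign and decrease monotonically to 0 in absolute value (size ~ c/k), so the alternating series test gives convergence.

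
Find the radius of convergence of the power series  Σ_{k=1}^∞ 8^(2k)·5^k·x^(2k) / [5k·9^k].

R = 3√5/40

The ratio of consecutive coefficients is [5k/5(k+1)] · 64·5/9 → 320/9.
Since the exponent of x increases by 2 each term, convergence requires |x|² < 9/320, hence R = 3√5/40.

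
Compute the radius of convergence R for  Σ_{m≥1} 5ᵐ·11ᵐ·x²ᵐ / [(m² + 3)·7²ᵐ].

R = 7√55/55

By the ratio test, |a_{m+1}/a_m| = [(m² + 3)/((m+1)² + 3)] · 5·11/49 → 55/49.
Writing y = x², the series in y has radius 49/55, so |x| < √(49/55) and R = 7√55/55.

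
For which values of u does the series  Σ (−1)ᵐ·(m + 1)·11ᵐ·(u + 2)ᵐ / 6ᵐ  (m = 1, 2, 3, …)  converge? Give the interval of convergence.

(-28/11, -16/11)

By the ratio test, |a_{m+1}/a_m| = [((m+1) + 1)/(m + 1)] · 11/6 → 11/6.
Convergence for |u + 2| · 11/6 < 1, i.e. |u + 2| < 6/11. So R = 6/11.
At u = -16/11: the terms do not tend to 0, so the series diverges.
Endpoint u = -28/11: the terms have absolute value of order m, which does not tend to 0, so the series diverges by the divergence test.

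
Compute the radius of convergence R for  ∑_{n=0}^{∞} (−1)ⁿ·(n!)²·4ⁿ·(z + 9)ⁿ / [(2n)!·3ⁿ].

By the ratio test, |a_{n+1}/a_n| = (n+1)²/[(2n+1)·(2n+2)] · 4/3 → 1/3.
Convergence for |z + 9| · 1/3 < 1, i.e. |z + 9| < 3. So R = 3.

R = 3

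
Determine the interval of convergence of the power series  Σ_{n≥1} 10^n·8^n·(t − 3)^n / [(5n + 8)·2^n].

By the ratio test, |a_{n+1}/a_n| = [(5n + 8)/(5(n+1) + 8)] · 10·8/2 → 40.
Hence the series converges for |t − 3| < 1/(40) = 1/40, so the radius of convergence is 1/40.
Endpoint t = 121/40: the terms behave like c/n; limit comparison with the harmonic series gives divergence.
When t = 119/40, convergence follows from the alternating series test (terms decrease monotonically to 0).

[119/40, 121/40)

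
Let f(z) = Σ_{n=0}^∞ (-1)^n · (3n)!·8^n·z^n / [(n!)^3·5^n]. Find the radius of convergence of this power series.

R = 5/216

The ratio of consecutive coefficients is (3n+1)·(3n+2)·(3n+3)/(n+1)³ · 8/5 → 216/5.
Convergence for |z| · 216/5 < 1, i.e. |z| < 5/216. So R = 5/216.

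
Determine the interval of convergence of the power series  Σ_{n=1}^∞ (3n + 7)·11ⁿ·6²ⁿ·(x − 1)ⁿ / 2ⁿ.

(197/198, 199/198)

The ratio of consecutive coefficients is [(3(n+1) + 7)/(3n + 7)] · 11·36/2 → 198.
The series converges when 198 · |x − 1| < 1, giving R = 1/198.
Endpoint x = 199/198: the terms have absolute value of order n, which does not tend to 0, so the series diverges by the divergence test.
Endpoint x = 197/198: the terms have absolute value of order n, which does not tend to 0, so the series diverges by the divergence test.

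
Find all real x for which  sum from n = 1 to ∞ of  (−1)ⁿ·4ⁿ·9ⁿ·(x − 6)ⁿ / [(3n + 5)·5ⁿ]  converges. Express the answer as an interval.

(211/36, 221/36]

The ratio of consecutive coefficients is [(3n + 5)/(3(n+1) + 5)] · 4·9/5 → 36/5.
Thus R = 1/(36/5) = 5/36.
Endpoint x = 221/36: convergence follows from the alternating series test (terms decrease monotonically to 0).
When x = 211/36, the terms behave like c/n; limit comparison with the harmonic series gives divergence.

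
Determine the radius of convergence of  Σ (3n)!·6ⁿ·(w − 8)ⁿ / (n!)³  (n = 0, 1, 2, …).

R = 1/162

By the ratio test, |a_{n+1}/a_n| = (3n+1)·(3n+2)·(3n+3)/(n+1)³ · 6 → 162.
Thus R = 1/(162) = 1/162.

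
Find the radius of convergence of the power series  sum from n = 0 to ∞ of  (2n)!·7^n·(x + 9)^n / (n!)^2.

R = 1/28

By the ratio test, |a_{n+1}/a_n| = (2n+1)·(2n+2)/(n+1)² · 7 → 28.
Convergence for |x + 9| · 28 < 1, i.e. |x + 9| < 1/28. So R = 1/28.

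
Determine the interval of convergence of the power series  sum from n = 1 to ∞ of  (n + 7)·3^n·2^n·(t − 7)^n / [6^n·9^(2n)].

(-74, 88)

Apply the ratio test: |a_{n+1}| / |a_n| = [((n+1) + 7)/(n + 7)] · 3·2/(6·81), which tends to 1/81 as n → ∞.
Convergence for |t − 7| · 1/81 < 1, i.e. |t − 7| < 81. So R = 81.
When t = 88, the n-th term does not approach 0; divergence by the term test.
When t = -74, the terms have absolute value of order n, which does not tend to 0, so the series diverges by the divergence test.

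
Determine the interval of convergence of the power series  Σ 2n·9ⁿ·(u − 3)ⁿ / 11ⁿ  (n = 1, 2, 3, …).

By the ratio test, |a_{n+1}/a_n| = [2(n+1)/2n] · 9/11 → 9/11.
The series converges when 9/11 · |u − 3| < 1, giving R = 11/9.
Check u = 38/9: the n-th term does not approach 0; divergence by the term test.
Check u = 16/9: the n-th term does not approach 0; divergence by the term test.

(16/9, 38/9)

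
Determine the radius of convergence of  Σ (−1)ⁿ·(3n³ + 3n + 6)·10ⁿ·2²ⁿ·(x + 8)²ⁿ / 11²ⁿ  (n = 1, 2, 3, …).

R = 11√10/20

Ratio test: |a_{n+1}/a_n| = [(3(n+1)³ + 3(n+1) + 6)/(3n³ + 3n + 6)] · 10·4/121 → 40/121 as n → ∞.
Successive powers of (x + 8) differ by 2, so the series converges when |x + 8|² · 40/121 < 1, i.e. |x + 8| < √(121/40). So R = 11√10/20.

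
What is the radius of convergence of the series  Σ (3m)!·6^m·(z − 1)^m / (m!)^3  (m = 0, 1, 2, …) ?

The ratio of consecutive coefficients is (3m+1)·(3m+2)·(3m+3)/(m+1)³ · 6 → 162.
Thus R = 1/(162) = 1/162.

R = 1/162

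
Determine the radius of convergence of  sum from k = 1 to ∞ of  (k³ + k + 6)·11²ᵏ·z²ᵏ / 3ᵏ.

Ratio test: |a_{k+1}/a_k| = [((k+1)³ + (k+1) + 6)/(k³ + k + 6)] · 121/3 → 121/3 as k → ∞.
Writing y = z², the series in y has radius 3/121, so |z| < √(3/121) and R = √3/11.

R = √3/11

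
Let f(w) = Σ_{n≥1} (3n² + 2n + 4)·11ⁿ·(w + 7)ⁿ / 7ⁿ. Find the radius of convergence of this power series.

R = 7/11

Apply the ratio test: |a_{n+1}| / |a_n| = [(3(n+1)² + 2(n+1) + 4)/(3n² + 2n + 4)] · 11/7, which tends to 11/7 as n → ∞.
Thus R = 1/(11/7) = 7/11.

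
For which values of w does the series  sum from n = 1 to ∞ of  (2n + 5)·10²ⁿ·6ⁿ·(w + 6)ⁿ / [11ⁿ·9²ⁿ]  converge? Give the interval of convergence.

Apply the ratio test: |a_{n+1}| / |a_n| = [(2(n+1) + 5)/(2n + 5)] · 100·6/(11·81), which tends to 200/297 as n → ∞.
The series converges when 200/297 · |w + 6| < 1, giving R = 297/200.
Endpoint w = -903/200: the terms have absolute value of order n, which does not tend to 0, so the series diverges by the divergence test.
When w = -1497/200, the terms have absolute value of order n, which does not tend to 0, so the series diverges by the divergence test.

(-1497/200, -903/200)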